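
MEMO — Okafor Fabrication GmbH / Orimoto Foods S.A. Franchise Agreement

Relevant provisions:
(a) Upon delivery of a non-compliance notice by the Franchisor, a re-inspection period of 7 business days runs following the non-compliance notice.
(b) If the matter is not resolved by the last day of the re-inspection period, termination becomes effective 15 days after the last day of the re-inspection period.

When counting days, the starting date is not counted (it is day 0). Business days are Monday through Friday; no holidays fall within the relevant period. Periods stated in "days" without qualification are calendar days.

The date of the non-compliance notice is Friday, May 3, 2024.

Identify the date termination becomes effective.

May 29, 2024

The last day of the re-inspection period: 7 business days after Friday, May 3, 2024, skipping weekends — May 6, May 7, May 8, May 9, May 10, May 13, May 14 — lands on Tuesday, May 14, 2024.
The date termination becomes effective: 15 calendar days after May 14, 2024 is May 29, 2024.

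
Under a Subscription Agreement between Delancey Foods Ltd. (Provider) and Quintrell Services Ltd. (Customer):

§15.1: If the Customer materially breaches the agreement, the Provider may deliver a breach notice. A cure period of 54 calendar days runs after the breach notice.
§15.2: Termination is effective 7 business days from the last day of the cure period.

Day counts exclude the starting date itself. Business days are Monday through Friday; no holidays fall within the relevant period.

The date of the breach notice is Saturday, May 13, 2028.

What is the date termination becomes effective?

Jul 17, 2028

The last day of the cure period: May 13, 2028 + 54 days = Jul 6, 2028.
From Thursday, Jul 6, 2028, 7 business days (Jul 7, Jul 10, Jul 11, Jul 12, Jul 13, Jul 14, Jul 17, skipping weekends) brings us to Monday, Jul 17, 2028, which is the date termination becomes effective.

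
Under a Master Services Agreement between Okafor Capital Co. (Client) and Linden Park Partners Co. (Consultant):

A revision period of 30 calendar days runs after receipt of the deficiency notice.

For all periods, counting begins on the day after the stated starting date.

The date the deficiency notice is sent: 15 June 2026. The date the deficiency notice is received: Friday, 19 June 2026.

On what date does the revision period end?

The last day of the revision period: 30 calendar days after 19 June 2026 is 19 July 2026.

19 July 2026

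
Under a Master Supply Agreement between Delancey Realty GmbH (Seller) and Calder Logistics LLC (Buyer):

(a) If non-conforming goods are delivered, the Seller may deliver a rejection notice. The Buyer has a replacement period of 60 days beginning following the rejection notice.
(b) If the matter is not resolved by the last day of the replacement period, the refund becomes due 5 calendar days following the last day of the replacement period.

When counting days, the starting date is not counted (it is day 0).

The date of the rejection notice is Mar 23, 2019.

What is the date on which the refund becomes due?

May 27, 2019

The last day of the replacement period: Mar 23, 2019 + 60 days = May 22, 2019.
The date on which the refund becomes due: 5 calendar days after May 22, 2019 is May 27, 2019.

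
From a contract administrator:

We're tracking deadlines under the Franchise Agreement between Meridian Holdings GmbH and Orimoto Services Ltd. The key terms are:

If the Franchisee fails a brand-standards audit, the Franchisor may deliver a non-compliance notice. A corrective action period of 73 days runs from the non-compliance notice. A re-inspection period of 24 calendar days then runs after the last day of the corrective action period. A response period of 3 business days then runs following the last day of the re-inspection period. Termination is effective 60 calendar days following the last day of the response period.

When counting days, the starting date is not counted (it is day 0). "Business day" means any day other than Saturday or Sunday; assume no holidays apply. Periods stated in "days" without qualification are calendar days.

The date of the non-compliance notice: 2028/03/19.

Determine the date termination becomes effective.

2028/08/27

The last day of the corrective action period: 73 calendar days after 2028/03/19 is 2028/05/31.
The last day of the re-inspection period: 24 calendar days after 2028/05/31 is 2028/06/24.
From Saturday, 2028/06/24, 3 business days (Jun 26, Jun 27, Jun 28, skipping weekends) brings us to Wednesday, 2028/06/28, which is the last day of the response period.
The date termination becomes effective: 2028/06/28 + 60 days = 2028/08/27.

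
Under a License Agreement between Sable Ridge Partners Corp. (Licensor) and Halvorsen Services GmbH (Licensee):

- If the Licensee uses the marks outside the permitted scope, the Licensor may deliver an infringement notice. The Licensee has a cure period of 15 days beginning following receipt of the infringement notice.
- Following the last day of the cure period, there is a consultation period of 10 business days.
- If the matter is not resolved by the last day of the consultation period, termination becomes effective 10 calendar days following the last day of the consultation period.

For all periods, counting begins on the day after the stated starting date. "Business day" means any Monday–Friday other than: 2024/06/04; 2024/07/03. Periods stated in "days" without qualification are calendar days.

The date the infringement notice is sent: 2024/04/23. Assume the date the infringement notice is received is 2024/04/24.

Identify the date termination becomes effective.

2024/06/02

The last day of the cure period: 2024/04/24 + 15 days = 2024/05/09.
The last day of the consultation period: counting 10 business days from Thursday, 2024/05/09 (May 10, May 13, May 14, May 15, May 16, May 17, May 20, May 21, May 22, May 23, skipping weekends) reaches Thursday, 2024/05/23.
Adding 10 calendar days to 2024/05/23 gives 2024/06/02, which is the date termination becomes effective.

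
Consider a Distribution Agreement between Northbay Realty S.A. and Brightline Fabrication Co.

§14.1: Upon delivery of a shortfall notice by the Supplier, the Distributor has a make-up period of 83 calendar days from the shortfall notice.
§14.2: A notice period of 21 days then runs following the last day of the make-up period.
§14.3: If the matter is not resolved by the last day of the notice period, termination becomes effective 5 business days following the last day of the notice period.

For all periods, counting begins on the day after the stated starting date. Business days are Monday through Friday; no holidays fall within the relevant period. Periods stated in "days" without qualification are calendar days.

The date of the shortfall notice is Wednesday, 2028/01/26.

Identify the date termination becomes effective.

The last day of the make-up period: 2028/01/26 + 83 days = 2028/04/18.
The last day of the notice period: 2028/04/18 + 21 days = 2028/05/09.
The date termination becomes effective: 5 business days after Tuesday, 2028/05/09, skipping weekends — May 10, May 11, May 12, May 15, May 16 — lands on Tuesday, 2028/05/16.

2028/05/16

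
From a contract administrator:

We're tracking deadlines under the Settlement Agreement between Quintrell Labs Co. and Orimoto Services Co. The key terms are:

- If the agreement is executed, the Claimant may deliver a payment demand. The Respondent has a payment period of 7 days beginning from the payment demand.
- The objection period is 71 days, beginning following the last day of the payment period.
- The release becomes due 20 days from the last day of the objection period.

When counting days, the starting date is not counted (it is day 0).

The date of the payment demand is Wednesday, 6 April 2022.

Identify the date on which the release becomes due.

13 July 2022

The last day of the payment period: 7 calendar days after 6 April 2022 is 13 April 2022.
The last day of the objection period: 13 April 2022 + 71 days = 23 June 2022.
Adding 20 calendar days to 23 June 2022 gives 13 July 2022, which is the date on which the release becomes due.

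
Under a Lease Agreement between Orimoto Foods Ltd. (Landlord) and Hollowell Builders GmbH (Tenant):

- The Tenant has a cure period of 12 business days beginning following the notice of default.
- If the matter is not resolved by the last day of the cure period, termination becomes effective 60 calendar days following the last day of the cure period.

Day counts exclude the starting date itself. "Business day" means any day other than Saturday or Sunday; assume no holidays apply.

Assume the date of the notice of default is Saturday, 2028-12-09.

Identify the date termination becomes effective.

2029-02-24

The last day of the cure period: counting 12 business days from Saturday, 2028-12-09 (Dec 11, Dec 12, Dec 13, Dec 14, …, Dec 22, Dec 25, Dec 26, skipping weekends) reaches Tuesday, 2028-12-26.
Adding 60 calendar days to 2028-12-26 gives 2029-02-24, which is the date termination becomes effective.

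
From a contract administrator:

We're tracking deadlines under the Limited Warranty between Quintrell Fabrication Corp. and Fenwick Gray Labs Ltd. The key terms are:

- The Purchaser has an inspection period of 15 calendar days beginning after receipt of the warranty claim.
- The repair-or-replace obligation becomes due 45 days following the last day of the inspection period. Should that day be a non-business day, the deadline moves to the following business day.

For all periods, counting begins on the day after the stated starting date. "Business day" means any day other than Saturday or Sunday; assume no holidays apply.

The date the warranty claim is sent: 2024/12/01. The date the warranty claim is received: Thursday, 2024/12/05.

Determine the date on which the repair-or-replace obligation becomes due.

The last day of the inspection period: 15 calendar days after 2024/12/05 is 2024/12/20.
The date on which the repair-or-replace obligation becomes due: 45 calendar days after 2024/12/20 is 2025/02/03. 2025/02/03 is a Monday, so no roll-forward applies.

2025/02/03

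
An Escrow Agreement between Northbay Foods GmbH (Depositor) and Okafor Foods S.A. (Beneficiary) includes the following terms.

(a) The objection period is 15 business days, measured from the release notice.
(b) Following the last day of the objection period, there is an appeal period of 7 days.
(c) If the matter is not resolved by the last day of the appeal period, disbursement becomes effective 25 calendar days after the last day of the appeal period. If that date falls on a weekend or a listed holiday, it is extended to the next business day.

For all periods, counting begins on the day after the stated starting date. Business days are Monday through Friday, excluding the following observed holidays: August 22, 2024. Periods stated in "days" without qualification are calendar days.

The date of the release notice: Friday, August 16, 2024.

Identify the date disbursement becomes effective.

October 11, 2024

From Friday, August 16, 2024, 15 business days (Aug 19, Aug 20, Aug 21, Aug 23, …, Sep 5, Sep 6, Sep 9, skipping weekends and the listed holiday on Aug 22) brings us to Monday, September 9, 2024, which is the last day of the objection period.
Adding 7 calendar days to September 9, 2024 gives September 16, 2024, which is the last day of the appeal period.
The date disbursement becomes effective: 25 calendar days after September 16, 2024 is October 11, 2024. October 11, 2024 is a Friday and is not a listed holiday, so no roll-forward applies.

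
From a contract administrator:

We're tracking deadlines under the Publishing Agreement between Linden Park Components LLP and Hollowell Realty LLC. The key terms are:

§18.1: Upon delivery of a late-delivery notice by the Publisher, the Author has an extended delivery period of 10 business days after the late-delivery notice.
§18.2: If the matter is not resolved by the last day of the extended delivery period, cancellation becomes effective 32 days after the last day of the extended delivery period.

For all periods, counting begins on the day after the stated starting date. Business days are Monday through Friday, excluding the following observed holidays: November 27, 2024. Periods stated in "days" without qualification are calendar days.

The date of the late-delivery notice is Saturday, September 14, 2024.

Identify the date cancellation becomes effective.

October 29, 2024

From Saturday, September 14, 2024, 10 business days (Sep 16, Sep 17, Sep 18, Sep 19, Sep 20, Sep 23, Sep 24, Sep 25, Sep 26, Sep 27, skipping weekends) brings us to Friday, September 27, 2024, which is the last day of the extended delivery period.
Adding 32 calendar days to September 27, 2024 gives October 29, 2024, which is the date cancellation becomes effective.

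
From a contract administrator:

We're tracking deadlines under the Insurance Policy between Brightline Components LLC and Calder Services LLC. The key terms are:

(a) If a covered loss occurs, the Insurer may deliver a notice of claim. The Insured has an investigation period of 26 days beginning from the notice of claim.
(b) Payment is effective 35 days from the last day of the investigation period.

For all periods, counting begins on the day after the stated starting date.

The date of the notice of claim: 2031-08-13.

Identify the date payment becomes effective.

2031-10-13

The last day of the investigation period: 26 calendar days after 2031-08-13 is 2031-09-08.
The date payment becomes effective: 35 calendar days after 2031-09-08 is 2031-10-13.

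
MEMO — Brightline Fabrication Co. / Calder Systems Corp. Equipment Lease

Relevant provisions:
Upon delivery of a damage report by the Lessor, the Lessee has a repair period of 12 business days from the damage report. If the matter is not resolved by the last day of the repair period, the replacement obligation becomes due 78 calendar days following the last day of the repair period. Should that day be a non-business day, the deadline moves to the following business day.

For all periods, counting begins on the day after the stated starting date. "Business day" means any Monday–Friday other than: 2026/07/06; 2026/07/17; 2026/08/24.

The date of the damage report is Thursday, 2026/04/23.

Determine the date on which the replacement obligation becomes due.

The last day of the repair period: counting 12 business days from Thursday, 2026/04/23 (Apr 24, Apr 27, Apr 28, Apr 29, …, May 7, May 8, May 11, skipping weekends) reaches Monday, 2026/05/11.
The date on which the replacement obligation becomes due: 2026/05/11 + 78 days = 2026/07/28. 2026/07/28 is a Tuesday and is not a listed holiday, so no roll-forward applies.

2026/07/28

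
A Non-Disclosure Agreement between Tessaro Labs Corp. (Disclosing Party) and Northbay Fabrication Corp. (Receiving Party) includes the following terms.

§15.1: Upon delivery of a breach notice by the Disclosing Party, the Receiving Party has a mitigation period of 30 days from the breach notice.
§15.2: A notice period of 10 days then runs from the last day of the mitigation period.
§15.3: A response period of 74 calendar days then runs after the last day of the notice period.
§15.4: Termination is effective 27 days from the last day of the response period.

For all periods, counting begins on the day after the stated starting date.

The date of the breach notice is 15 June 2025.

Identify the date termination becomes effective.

The last day of the mitigation period: 30 calendar days after 15 June 2025 is 15 July 2025.
Adding 10 calendar days to 15 July 2025 gives 25 July 2025, which is the last day of the notice period.
The last day of the response period: 74 calendar days after 25 July 2025 is 7 October 2025.
The date termination becomes effective: 27 calendar days after 7 October 2025 is 3 November 2025.

3 November 2025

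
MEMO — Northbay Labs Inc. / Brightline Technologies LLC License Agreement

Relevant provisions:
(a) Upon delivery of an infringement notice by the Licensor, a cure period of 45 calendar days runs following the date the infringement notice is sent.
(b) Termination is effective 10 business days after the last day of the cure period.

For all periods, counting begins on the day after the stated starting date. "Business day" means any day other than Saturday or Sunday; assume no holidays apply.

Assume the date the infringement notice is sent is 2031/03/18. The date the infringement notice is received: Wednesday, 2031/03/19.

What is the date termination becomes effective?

The last day of the cure period: 45 calendar days after 2031/03/18 is 2031/05/02.
The date termination becomes effective: counting 10 business days from Friday, 2031/05/02 (May 5, May 6, May 7, May 8, May 9, May 12, May 13, May 14, May 15, May 16, skipping weekends) reaches Friday, 2031/05/16.

2031/05/16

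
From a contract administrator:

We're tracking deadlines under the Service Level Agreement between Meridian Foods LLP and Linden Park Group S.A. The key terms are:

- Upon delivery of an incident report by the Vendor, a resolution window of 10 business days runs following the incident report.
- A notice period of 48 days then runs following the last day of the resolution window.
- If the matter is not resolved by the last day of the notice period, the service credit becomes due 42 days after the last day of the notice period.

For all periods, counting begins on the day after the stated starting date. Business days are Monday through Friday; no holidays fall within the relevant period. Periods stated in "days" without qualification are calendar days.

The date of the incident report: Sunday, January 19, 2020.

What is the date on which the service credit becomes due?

The last day of the resolution window: counting 10 business days from Sunday, January 19, 2020 (Jan 20, Jan 21, Jan 22, Jan 23, Jan 24, Jan 27, Jan 28, Jan 29, Jan 30, Jan 31, skipping weekends) reaches Friday, January 31, 2020.
The last day of the notice period: January 31, 2020 + 48 days = March 19, 2020.
The date on which the service credit becomes due: March 19, 2020 + 42 days = April 30, 2020.

April 30, 2020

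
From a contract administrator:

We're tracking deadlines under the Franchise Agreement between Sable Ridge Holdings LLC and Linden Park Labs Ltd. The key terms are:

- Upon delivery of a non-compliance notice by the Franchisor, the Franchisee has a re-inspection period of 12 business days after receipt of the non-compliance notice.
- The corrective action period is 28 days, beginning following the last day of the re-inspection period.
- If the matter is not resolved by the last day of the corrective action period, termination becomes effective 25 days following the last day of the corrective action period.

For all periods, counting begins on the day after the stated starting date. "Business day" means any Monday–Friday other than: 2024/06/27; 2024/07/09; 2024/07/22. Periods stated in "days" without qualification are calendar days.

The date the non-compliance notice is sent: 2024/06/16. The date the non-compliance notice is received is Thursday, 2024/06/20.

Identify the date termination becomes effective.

2024/09/01

The last day of the re-inspection period: 12 business days after Thursday, 2024/06/20, skipping weekends and the listed holidays on Jun 27, Jul 9 — Jun 21, Jun 24, Jun 25, Jun 26, …, Jul 5, Jul 8, Jul 10 — lands on Wednesday, 2024/07/10.
The last day of the corrective action period: 28 calendar days after 2024/07/10 is 2024/08/07.
The date termination becomes effective: 25 calendar days after 2024/08/07 is 2024/09/01.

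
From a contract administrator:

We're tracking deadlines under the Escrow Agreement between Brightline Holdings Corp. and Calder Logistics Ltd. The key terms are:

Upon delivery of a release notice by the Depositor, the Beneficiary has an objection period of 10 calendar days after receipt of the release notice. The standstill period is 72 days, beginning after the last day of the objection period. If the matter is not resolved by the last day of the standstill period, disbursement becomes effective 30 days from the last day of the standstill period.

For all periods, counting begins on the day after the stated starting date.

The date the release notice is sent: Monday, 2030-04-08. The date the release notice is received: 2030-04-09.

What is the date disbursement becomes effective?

Adding 10 calendar days to 2030-04-09 gives 2030-04-19, which is the last day of the objection period.
Adding 72 calendar days to 2030-04-19 gives 2030-06-30, which is the last day of the standstill period.
The date disbursement becomes effective: 2030-06-30 + 30 days = 2030-07-30.

2030-07-30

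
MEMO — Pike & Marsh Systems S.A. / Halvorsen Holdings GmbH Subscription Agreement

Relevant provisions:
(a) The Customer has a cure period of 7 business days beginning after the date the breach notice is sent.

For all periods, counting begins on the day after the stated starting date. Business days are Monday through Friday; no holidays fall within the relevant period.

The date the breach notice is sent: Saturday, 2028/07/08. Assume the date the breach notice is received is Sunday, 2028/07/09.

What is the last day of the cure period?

From Saturday, 2028/07/08, 7 business days (Jul 10, Jul 11, Jul 12, Jul 13, Jul 14, Jul 17, Jul 18, skipping weekends) brings us to Tuesday, 2028/07/18, which is the last day of the cure period.

2028/07/18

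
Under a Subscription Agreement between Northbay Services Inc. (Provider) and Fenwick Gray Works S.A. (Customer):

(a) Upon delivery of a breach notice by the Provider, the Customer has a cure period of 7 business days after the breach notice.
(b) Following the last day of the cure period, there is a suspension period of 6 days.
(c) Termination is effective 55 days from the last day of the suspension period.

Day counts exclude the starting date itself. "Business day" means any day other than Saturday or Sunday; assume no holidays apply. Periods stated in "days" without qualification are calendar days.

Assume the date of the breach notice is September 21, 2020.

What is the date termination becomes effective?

November 30, 2020

From Monday, September 21, 2020, 7 business days (Sep 22, Sep 23, Sep 24, Sep 25, Sep 28, Sep 29, Sep 30, skipping weekends) brings us to Wednesday, September 30, 2020, which is the last day of the cure period.
The last day of the suspension period: 6 calendar days after September 30, 2020 is October 6, 2020.
The date termination becomes effective: October 6, 2020 + 55 days = November 30, 2020.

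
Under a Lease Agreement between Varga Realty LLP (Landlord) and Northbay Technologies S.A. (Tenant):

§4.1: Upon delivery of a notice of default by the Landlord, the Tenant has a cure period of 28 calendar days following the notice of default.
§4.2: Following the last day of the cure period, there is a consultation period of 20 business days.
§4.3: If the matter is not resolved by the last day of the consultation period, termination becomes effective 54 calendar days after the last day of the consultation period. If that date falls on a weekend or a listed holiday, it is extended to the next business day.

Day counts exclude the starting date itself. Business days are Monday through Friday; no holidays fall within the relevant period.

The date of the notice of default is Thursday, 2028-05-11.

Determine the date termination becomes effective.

2028-08-29

The last day of the cure period: 28 calendar days after 2028-05-11 is 2028-06-08.
The last day of the consultation period: counting 20 business days from Thursday, 2028-06-08 (Jun 9, Jun 12, Jun 13, Jun 14, …, Jul 4, Jul 5, Jul 6, skipping weekends) reaches Thursday, 2028-07-06.
Adding 54 calendar days to 2028-07-06 gives 2028-08-29, which is the date termination becomes effective. 2028-08-29 is a Tuesday, so no roll-forward applies.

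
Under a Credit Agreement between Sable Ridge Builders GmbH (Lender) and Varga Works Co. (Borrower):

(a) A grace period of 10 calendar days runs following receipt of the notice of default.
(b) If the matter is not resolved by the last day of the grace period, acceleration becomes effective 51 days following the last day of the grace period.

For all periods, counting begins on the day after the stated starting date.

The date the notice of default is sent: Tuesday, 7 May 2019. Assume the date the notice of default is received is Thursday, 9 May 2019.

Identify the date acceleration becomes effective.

The last day of the grace period: 10 calendar days after 9 May 2019 is 19 May 2019.
Adding 51 calendar days to 19 May 2019 gives 9 July 2019, which is the date acceleration becomes effective.

9 July 2019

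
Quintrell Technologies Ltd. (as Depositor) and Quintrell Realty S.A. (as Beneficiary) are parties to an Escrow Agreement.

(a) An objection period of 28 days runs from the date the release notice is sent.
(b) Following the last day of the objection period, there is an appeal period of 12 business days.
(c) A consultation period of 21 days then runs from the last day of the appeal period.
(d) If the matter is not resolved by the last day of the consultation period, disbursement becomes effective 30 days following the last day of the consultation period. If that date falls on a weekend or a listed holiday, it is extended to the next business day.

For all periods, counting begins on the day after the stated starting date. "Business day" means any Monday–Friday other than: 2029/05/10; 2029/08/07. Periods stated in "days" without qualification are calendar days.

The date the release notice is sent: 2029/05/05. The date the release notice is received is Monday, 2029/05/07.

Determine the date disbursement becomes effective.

The last day of the objection period: 2029/05/05 + 28 days = 2029/06/02.
From Saturday, 2029/06/02, 12 business days (Jun 4, Jun 5, Jun 6, Jun 7, …, Jun 15, Jun 18, Jun 19, skipping weekends) brings us to Tuesday, 2029/06/19, which is the last day of the appeal period.
The last day of the consultation period: 21 calendar days after 2029/06/19 is 2029/07/10.
The date disbursement becomes effective: 2029/07/10 + 30 days = 2029/08/09. 2029/08/09 is a Thursday and is not a listed holiday, so no roll-forward applies.

2029/08/09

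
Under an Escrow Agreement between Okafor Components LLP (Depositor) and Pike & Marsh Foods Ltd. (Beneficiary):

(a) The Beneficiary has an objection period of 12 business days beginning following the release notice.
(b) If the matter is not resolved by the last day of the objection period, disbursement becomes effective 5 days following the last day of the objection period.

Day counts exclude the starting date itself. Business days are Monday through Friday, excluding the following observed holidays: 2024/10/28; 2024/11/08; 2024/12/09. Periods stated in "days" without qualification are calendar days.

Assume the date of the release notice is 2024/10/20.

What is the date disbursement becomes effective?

2024/11/11

The last day of the objection period: 12 business days after Sunday, 2024/10/20, skipping weekends and the listed holiday on Oct 28 — Oct 21, Oct 22, Oct 23, Oct 24, …, Nov 4, Nov 5, Nov 6 — lands on Wednesday, 2024/11/06.
Adding 5 calendar days to 2024/11/06 gives 2024/11/11, which is the date disbursement becomes effective.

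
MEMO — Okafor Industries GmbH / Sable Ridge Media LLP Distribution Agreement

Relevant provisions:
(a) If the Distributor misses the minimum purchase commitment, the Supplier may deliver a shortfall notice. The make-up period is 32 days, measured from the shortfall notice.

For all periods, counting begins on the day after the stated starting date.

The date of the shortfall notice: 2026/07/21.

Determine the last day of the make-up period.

2026/08/22

The last day of the make-up period: 32 calendar days after 2026/07/21 is 2026/08/22.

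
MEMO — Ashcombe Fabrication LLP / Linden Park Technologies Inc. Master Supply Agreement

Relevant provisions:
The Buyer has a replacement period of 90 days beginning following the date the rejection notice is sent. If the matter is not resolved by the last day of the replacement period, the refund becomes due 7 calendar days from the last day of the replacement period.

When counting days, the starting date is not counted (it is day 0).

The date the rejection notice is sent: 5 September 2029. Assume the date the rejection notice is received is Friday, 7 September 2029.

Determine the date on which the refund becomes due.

The last day of the replacement period: 5 September 2029 + 90 days = 4 December 2029.
Adding 7 calendar days to 4 December 2029 gives 11 December 2029, which is the date on which the refund becomes due.

11 December 2029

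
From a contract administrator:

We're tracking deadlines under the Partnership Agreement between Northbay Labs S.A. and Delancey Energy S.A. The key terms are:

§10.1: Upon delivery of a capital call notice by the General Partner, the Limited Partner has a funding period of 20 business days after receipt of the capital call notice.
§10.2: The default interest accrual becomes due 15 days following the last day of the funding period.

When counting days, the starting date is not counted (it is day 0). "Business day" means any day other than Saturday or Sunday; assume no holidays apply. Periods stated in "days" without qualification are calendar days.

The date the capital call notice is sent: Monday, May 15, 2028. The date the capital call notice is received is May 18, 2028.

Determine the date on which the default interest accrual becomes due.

The last day of the funding period: counting 20 business days from Thursday, May 18, 2028 (May 19, May 22, May 23, May 24, …, Jun 13, Jun 14, Jun 15, skipping weekends) reaches Thursday, June 15, 2028.
Adding 15 calendar days to June 15, 2028 gives June 30, 2028, which is the date on which the default interest accrual becomes due.

June 30, 2028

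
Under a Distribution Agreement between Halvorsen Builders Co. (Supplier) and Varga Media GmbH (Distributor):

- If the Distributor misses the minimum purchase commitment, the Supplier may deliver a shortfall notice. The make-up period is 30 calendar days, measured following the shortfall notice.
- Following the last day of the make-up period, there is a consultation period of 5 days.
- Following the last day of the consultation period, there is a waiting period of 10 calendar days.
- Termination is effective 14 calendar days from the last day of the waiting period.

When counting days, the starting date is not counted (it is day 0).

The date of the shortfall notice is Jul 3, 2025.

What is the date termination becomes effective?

The last day of the make-up period: Jul 3, 2025 + 30 days = Aug 2, 2025.
The last day of the consultation period: 5 calendar days after Aug 2, 2025 is Aug 7, 2025.
Adding 10 calendar days to Aug 7, 2025 gives Aug 17, 2025, which is the last day of the waiting period.
The date termination becomes effective: 14 calendar days after Aug 17, 2025 is Aug 31, 2025.

Aug 31, 2025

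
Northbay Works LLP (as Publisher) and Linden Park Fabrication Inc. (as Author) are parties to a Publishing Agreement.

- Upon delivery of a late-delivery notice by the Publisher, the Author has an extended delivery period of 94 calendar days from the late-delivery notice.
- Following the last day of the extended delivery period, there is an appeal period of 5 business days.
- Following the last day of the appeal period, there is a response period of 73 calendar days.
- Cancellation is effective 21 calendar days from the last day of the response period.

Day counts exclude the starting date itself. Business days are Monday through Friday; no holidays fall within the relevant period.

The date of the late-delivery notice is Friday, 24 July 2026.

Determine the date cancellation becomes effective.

Adding 94 calendar days to 24 July 2026 gives 26 October 2026, which is the last day of the extended delivery period.
The last day of the appeal period: counting 5 business days from Monday, 26 October 2026 (Oct 27, Oct 28, Oct 29, Oct 30, Nov 2, skipping weekends) reaches Monday, 2 November 2026.
The last day of the response period: 73 calendar days after 2 November 2026 is 14 January 2027.
Adding 21 calendar days to 14 January 2027 gives 4 February 2027, which is the date cancellation becomes effective.

4 February 2027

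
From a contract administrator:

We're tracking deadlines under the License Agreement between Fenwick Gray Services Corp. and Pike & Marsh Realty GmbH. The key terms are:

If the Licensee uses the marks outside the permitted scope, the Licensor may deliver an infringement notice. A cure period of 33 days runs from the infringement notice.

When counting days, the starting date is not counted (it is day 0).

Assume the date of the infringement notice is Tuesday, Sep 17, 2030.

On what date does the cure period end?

Oct 20, 2030

The last day of the cure period: 33 calendar days after Sep 17, 2030 is Oct 20, 2030.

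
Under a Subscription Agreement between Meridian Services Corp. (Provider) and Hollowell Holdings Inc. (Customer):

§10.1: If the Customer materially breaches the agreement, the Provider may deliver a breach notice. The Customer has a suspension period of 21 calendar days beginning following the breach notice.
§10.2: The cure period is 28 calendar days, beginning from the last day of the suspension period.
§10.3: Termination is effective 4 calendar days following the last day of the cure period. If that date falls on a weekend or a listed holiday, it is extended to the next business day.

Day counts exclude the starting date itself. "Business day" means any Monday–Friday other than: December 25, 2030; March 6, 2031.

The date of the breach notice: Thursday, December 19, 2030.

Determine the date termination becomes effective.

The last day of the suspension period: December 19, 2030 + 21 days = January 9, 2031.
Adding 28 calendar days to January 9, 2031 gives February 6, 2031, which is the last day of the cure period.
The date termination becomes effective: February 6, 2031 + 4 days = February 10, 2031. February 10, 2031 is a Monday and is not a listed holiday, so no roll-forward applies.

February 10, 2031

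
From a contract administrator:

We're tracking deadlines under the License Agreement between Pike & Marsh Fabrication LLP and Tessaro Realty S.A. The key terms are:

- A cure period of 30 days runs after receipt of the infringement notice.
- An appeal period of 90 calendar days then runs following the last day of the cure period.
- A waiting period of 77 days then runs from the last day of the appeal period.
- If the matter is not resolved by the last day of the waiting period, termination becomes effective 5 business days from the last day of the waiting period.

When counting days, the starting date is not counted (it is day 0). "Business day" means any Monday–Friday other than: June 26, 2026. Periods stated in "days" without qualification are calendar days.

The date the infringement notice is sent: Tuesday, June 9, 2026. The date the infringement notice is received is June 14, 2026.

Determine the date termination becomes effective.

January 4, 2027

Adding 30 calendar days to June 14, 2026 gives July 14, 2026, which is the last day of the cure period.
The last day of the appeal period: 90 calendar days after July 14, 2026 is October 12, 2026.
Adding 77 calendar days to October 12, 2026 gives December 28, 2026, which is the last day of the waiting period.
From Monday, December 28, 2026, 5 business days (Dec 29, Dec 30, Dec 31, Jan 1, Jan 4, skipping weekends) brings us to Monday, January 4, 2027, which is the date termination becomes effective.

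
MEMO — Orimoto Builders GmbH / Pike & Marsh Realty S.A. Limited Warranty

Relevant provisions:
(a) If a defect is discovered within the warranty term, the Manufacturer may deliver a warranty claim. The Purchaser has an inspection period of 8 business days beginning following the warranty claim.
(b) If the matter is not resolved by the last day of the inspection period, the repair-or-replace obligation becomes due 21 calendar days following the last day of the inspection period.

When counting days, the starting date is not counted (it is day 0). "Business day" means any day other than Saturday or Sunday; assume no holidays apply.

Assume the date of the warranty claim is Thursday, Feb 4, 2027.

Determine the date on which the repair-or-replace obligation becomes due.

The last day of the inspection period: 8 business days after Thursday, Feb 4, 2027, skipping weekends — Feb 5, Feb 8, Feb 9, Feb 10, Feb 11, Feb 12, Feb 15, Feb 16 — lands on Tuesday, Feb 16, 2027.
The date on which the repair-or-replace obligation becomes due: 21 calendar days after Feb 16, 2027 is Mar 9, 2027.

Mar 9, 2027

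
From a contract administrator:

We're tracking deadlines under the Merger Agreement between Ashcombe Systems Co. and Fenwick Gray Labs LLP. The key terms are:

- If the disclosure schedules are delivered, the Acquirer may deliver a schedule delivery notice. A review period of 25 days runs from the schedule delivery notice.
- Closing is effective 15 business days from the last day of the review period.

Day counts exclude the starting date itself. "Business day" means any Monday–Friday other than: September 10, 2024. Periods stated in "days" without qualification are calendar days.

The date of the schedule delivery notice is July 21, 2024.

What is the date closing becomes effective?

Adding 25 calendar days to July 21, 2024 gives August 15, 2024, which is the last day of the review period.
The date closing becomes effective: counting 15 business days from Thursday, August 15, 2024 (Aug 16, Aug 19, Aug 20, Aug 21, …, Sep 3, Sep 4, Sep 5, skipping weekends) reaches Thursday, September 5, 2024.

September 5, 2024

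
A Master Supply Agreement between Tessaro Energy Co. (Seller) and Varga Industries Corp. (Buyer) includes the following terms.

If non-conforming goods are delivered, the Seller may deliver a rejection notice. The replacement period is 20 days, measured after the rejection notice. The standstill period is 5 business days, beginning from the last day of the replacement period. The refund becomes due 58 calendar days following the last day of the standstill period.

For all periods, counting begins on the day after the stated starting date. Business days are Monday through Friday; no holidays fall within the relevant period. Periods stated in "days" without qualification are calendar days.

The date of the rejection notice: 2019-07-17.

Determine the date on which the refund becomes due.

2019-10-10

The last day of the replacement period: 2019-07-17 + 20 days = 2019-08-06.
From Tuesday, 2019-08-06, 5 business days (Aug 7, Aug 8, Aug 9, Aug 12, Aug 13, skipping weekends) brings us to Tuesday, 2019-08-13, which is the last day of the standstill period.
Adding 58 calendar days to 2019-08-13 gives 2019-10-10, which is the date on which the refund becomes due.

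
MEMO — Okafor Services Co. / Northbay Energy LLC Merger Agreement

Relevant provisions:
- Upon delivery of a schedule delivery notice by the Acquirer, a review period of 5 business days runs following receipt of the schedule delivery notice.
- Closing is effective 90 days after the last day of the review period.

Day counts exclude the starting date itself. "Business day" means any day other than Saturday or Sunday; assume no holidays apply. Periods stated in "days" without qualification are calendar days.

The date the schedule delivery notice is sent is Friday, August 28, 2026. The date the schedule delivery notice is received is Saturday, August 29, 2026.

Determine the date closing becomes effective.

The last day of the review period: counting 5 business days from Saturday, August 29, 2026 (Aug 31, Sep 1, Sep 2, Sep 3, Sep 4, skipping weekends) reaches Friday, September 4, 2026.
Adding 90 calendar days to September 4, 2026 gives December 3, 2026, which is the date closing becomes effective.

December 3, 2026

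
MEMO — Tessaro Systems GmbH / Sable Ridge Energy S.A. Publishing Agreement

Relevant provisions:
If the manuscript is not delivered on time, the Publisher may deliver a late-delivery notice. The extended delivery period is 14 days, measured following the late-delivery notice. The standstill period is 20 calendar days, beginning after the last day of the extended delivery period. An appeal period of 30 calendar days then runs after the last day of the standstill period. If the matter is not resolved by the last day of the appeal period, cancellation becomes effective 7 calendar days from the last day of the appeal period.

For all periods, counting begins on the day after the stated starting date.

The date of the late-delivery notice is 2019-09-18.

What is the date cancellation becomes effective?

The last day of the extended delivery period: 14 calendar days after 2019-09-18 is 2019-10-02.
The last day of the standstill period: 2019-10-02 + 20 days = 2019-10-22.
The last day of the appeal period: 2019-10-22 + 30 days = 2019-11-21.
The date cancellation becomes effective: 7 calendar days after 2019-11-21 is 2019-11-28.

2019-11-28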